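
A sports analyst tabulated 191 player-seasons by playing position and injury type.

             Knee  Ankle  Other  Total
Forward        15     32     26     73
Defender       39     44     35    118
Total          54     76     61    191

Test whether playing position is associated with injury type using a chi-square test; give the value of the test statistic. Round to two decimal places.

3.48

Grand total N = 191.
Expected counts (row total × column total / N):
  Forward, Knee: 73×54/191 = 20.639
  Forward, Ankle: 73×76/191 = 29.047
  Forward, Other: 73×61/191 = 23.314
  Defender, Knee: 118×54/191 = 33.361
  Defender, Ankle: 118×76/191 = 46.953
  Defender, Other: 118×61/191 = 37.686
Contributions (O − E)²/E:
  (15 − 20.639)²/20.639 = 1.5407
  (32 − 29.047)²/29.047 = 0.3002
  (26 − 23.314)²/23.314 = 0.3095
  (39 − 33.361)²/33.361 = 0.9532
  (44 − 46.953)²/46.953 = 0.1857
  (35 − 37.686)²/37.686 = 0.1914
χ² = 1.5407 + 0.3002 + 0.3095 + 0.9532 + 0.1857 + 0.1914 = 3.48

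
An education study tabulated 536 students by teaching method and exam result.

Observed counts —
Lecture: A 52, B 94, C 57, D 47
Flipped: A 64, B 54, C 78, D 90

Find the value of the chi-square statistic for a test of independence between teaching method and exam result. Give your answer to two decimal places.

26.52

Row totals: 250, 286. Column totals: 116, 148, 135, 137. Grand total N = 536.
Expected counts (row total × column total / N):
  Lecture, A: 250×116/536 = 54.104
  Lecture, B: 250×148/536 = 69.030
  Lecture, C: 250×135/536 = 62.966
  Lecture, D: 250×137/536 = 63.899
  Flipped, A: 286×116/536 = 61.896
  Flipped, B: 286×148/536 = 78.970
  Flipped, C: 286×135/536 = 72.034
  Flipped, D: 286×137/536 = 73.101
Contributions (O − E)²/E:
  (52 − 54.104)²/54.104 = 0.0818
  (94 − 69.030)²/69.030 = 9.0323
  (57 − 62.966)²/62.966 = 0.5653
  (47 − 63.899)²/63.899 = 4.4692
  (64 − 61.896)²/61.896 = 0.0715
  (54 − 78.970)²/78.970 = 7.8954
  (78 − 72.034)²/72.034 = 0.4941
  (90 − 73.101)²/73.101 = 3.9066
χ² = 0.0818 + 9.0323 + 0.5653 + 4.4692 + 0.0715 + 7.8954 + 0.4941 + 3.9066 = 26.52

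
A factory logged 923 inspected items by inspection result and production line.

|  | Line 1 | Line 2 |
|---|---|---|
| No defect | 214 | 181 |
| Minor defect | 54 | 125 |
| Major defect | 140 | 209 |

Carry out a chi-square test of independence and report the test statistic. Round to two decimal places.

Row totals: 395, 179, 349. Column totals: 408, 515. Grand total N = 923.
Expected counts (row total × column total / N):
  No defect, Line 1: 395×408/923 = 174.605
  No defect, Line 2: 395×515/923 = 220.395
  Minor defect, Line 1: 179×408/923 = 79.125
  Minor defect, Line 2: 179×515/923 = 99.875
  Major defect, Line 1: 349×408/923 = 154.271
  Major defect, Line 2: 349×515/923 = 194.729
Contributions (O − E)²/E:
  (214 − 174.605)²/174.605 = 8.8884
  (181 − 220.395)²/220.395 = 7.0417
  (54 − 79.125)²/79.125 = 7.9781
  (125 − 99.875)²/99.875 = 6.3206
  (140 − 154.271)²/154.271 = 1.3202
  (209 − 194.729)²/194.729 = 1.0459
χ² = 8.8884 + 7.0417 + 7.9781 + 6.3206 + 1.3202 + 1.0459 = 32.59

32.59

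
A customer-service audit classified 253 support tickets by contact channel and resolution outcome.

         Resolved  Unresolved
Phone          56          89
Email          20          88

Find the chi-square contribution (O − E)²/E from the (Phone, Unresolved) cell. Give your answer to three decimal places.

1.526

Row total (Phone) = 145; column total (Unresolved) = 177; N = 253.
Expected count E = 145 × 177 / 253 = 101.4427.
Contribution = (O − E)²/E = (89 − 101.4427)² / 101.4427 = 1.526.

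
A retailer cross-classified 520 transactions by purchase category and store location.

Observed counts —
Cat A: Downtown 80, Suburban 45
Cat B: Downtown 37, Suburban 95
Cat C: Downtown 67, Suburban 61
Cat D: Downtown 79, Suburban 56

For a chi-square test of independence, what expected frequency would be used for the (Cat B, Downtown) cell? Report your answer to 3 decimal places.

66.762

Row total (Cat B) = 132; column total (Downtown) = 263; grand total N = 520.
Expected count = (row total × column total) / N = 132 × 263 / 520 = 66.762.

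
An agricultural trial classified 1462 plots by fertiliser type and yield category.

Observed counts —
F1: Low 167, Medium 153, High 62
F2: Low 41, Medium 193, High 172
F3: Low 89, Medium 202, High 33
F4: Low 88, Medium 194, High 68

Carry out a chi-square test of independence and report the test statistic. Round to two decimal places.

Row totals: 382, 406, 324, 350. Column totals: 385, 742, 335. Grand total N = 1462.
Expected counts (row total × column total / N):
  F1, Low: 382×385/1462 = 100.595
  F1, Medium: 382×742/1462 = 193.874
  F1, High: 382×335/1462 = 87.531
  F2, Low: 406×385/1462 = 106.915
  F2, Medium: 406×742/1462 = 206.055
  F2, High: 406×335/1462 = 93.030
  F3, Low: 324×385/1462 = 85.321
  F3, Medium: 324×742/1462 = 164.438
  F3, High: 324×335/1462 = 74.241
  F4, Low: 350×385/1462 = 92.168
  F4, Medium: 350×742/1462 = 177.633
  F4, High: 350×335/1462 = 80.198
Contributions (O − E)²/E:
  (167 − 100.595)²/100.595 = 43.8354
  (153 − 193.874)²/193.874 = 8.6174
  (62 − 87.531)²/87.531 = 7.4469
  (41 − 106.915)²/106.915 = 40.6378
  (193 − 206.055)²/206.055 = 0.8271
  (172 − 93.030)²/93.030 = 67.0349
  (89 − 85.321)²/85.321 = 0.1586
  (202 − 164.438)²/164.438 = 8.5802
  (33 − 74.241)²/74.241 = 22.9094
  (88 − 92.168)²/92.168 = 0.1885
  (194 − 177.633)²/177.633 = 1.5080
  (68 − 80.198)²/80.198 = 1.8553
χ² = 43.8354 + 8.6174 + 7.4469 + 40.6378 + 0.8271 + 67.0349 + 0.1586 + 8.5802 + 22.9094 + 0.1885 + 1.5080 + 1.8553 = 203.60

203.60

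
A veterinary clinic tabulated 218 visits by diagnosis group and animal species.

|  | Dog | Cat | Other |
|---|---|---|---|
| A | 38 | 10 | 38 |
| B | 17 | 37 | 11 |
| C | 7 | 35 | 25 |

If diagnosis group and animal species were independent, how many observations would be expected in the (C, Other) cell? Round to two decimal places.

Row total (C) = 67; column total (Other) = 74; grand total N = 218.
Expected count = (row total × column total) / N = 67 × 74 / 218 = 22.74.

22.74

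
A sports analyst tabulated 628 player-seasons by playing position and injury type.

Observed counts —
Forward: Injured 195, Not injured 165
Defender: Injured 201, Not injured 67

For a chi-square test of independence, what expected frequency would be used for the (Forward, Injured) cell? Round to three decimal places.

Row total (Forward) = 360; column total (Injured) = 396; grand total N = 628.
Expected count = (row total × column total) / N = 360 × 396 / 628 = 227.006.

227.006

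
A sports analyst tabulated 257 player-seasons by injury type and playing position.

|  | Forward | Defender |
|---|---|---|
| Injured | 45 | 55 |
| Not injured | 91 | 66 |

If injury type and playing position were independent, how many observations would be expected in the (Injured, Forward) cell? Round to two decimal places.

52.92

Row total (Injured) = 100; column total (Forward) = 136; grand total N = 257.
Expected count = (row total × column total) / N = 100 × 136 / 257 = 52.92.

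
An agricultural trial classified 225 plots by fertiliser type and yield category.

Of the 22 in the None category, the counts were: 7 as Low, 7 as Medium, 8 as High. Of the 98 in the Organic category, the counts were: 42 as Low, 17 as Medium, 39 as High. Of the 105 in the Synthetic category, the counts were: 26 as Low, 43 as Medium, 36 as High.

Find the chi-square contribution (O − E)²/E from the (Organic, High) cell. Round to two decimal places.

Row total (Organic) = 98; column total (High) = 83; N = 225.
Expected count E = 98 × 83 / 225 = 36.151.
Contribution = (O − E)²/E = (39 − 36.151)² / 36.151 = 0.22.

0.22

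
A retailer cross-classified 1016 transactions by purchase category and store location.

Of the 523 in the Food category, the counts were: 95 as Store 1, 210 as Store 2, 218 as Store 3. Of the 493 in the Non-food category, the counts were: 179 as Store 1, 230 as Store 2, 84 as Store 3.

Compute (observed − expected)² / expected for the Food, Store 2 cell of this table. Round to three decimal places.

Row total (Food) = 523; column total (Store 2) = 440; N = 1016.
Expected count E = 523 × 440 / 1016 = 226.49606.
Contribution = (O − E)²/E = (210 − 226.49606)² / 226.49606 = 1.201.

1.201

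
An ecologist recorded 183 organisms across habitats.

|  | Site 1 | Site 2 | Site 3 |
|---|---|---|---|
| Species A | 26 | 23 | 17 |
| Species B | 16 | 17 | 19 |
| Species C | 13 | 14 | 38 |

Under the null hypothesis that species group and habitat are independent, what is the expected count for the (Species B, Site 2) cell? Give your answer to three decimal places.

Row total (Species B) = 52; column total (Site 2) = 54; grand total N = 183.
Expected count = (row total × column total) / N = 52 × 54 / 183 = 15.344.

15.344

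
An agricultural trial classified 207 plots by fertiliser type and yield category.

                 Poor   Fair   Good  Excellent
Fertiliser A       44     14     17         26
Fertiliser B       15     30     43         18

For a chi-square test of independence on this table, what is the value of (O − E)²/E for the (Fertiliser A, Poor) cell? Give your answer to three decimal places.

Row total (Fertiliser A) = 101; column total (Poor) = 59; N = 207.
Expected count E = 101 × 59 / 207 = 28.7874.
Contribution = (O − E)²/E = (44 − 28.7874)² / 28.7874 = 8.039.

8.039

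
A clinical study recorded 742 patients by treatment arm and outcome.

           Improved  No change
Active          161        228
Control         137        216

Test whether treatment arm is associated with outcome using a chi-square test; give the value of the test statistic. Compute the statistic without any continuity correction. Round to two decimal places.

Row totals: 389, 353. Column totals: 298, 444. Grand total N = 742.
Expected counts (row total × column total / N):
  Active, Improved: 389×298/742 = 156.229
  Active, No change: 389×444/742 = 232.771
  Control, Improved: 353×298/742 = 141.771
  Control, No change: 353×444/742 = 211.229
Contributions (O − E)²/E:
  (161 − 156.229)²/156.229 = 0.1457
  (228 − 232.771)²/232.771 = 0.0978
  (137 − 141.771)²/141.771 = 0.1606
  (216 − 211.229)²/211.229 = 0.1078
χ² = 0.1457 + 0.0978 + 0.1606 + 0.1078 = 0.51

0.51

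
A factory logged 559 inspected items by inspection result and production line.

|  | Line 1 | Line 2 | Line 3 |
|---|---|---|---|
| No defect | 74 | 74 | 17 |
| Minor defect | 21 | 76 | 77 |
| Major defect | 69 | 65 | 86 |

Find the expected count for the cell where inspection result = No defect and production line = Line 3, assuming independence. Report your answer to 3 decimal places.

53.131

Row total (No defect) = 165; column total (Line 3) = 180; grand total N = 559.
Expected count = (row total × column total) / N = 165 × 180 / 559 = 53.131.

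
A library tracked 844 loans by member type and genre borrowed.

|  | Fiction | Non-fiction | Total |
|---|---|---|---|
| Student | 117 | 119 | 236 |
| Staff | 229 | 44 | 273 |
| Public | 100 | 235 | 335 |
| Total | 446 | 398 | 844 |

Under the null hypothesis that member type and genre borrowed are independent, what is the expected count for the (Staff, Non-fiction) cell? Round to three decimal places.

Row total (Staff) = 273; column total (Non-fiction) = 398; grand total N = 844.
Expected count = (row total × column total) / N = 273 × 398 / 844 = 128.737.

128.737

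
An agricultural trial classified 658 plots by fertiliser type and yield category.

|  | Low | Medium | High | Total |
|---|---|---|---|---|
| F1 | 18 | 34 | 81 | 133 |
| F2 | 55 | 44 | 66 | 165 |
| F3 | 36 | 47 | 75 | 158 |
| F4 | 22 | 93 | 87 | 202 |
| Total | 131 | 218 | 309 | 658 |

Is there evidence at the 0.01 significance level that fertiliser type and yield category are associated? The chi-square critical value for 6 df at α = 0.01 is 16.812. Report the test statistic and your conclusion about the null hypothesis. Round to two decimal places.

Grand total N = 658.
Expected counts (row total × column total / N):
  F1, Low: 133×131/658 = 26.47872
  F1, Medium: 133×218/658 = 44.06383
  F1, High: 133×309/658 = 62.45745
  F2, Low: 165×131/658 = 32.84954
  F2, Medium: 165×218/658 = 54.66565
  F2, High: 165×309/658 = 77.48480
  F3, Low: 158×131/658 = 31.45593
  F3, Medium: 158×218/658 = 52.34650
  F3, High: 158×309/658 = 74.19757
  F4, Low: 202×131/658 = 40.21581
  F4, Medium: 202×218/658 = 66.92401
  F4, High: 202×309/658 = 94.86018
Contributions (O − E)²/E:
  (18 − 26.47872)²/26.47872 = 2.7150
  (34 − 44.06383)²/44.06383 = 2.2985
  (81 − 62.45745)²/62.45745 = 5.5050
  (55 − 32.84954)²/32.84954 = 14.9361
  (44 − 54.66565)²/54.66565 = 2.0809
  (66 − 77.48480)²/77.48480 = 1.7023
  (36 − 31.45593)²/31.45593 = 0.6564
  (47 − 52.34650)²/52.34650 = 0.5461
  (75 − 74.19757)²/74.19757 = 0.0087
  (22 − 40.21581)²/40.21581 = 8.2509
  (93 − 66.92401)²/66.92401 = 10.1601
  (87 − 94.86018)²/94.86018 = 0.6513
χ² = 2.7150 + 2.2985 + 5.5050 + 14.9361 + 2.0809 + 1.7023 + 0.6564 + 0.5461 + 0.0087 + 8.2509 + 10.1601 + 0.6513 = 49.51
df = (4−1)(3−1) = 6. Since 49.51 > 16.812, reject the null hypothesis of independence at α = 0.01.

49.51; reject H₀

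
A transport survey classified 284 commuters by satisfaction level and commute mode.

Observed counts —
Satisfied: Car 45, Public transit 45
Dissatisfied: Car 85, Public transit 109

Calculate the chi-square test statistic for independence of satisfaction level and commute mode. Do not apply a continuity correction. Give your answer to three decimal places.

0.948

Row totals: 90, 194. Column totals: 130, 154. Grand total N = 284.
Expected counts (row total × column total / N):
  Satisfied, Car: 90×130/284 = 41.1972
  Satisfied, Public transit: 90×154/284 = 48.8028
  Dissatisfied, Car: 194×130/284 = 88.8028
  Dissatisfied, Public transit: 194×154/284 = 105.1972
Contributions (O − E)²/E:
  (45 − 41.1972)²/41.1972 = 0.3510
  (45 − 48.8028)²/48.8028 = 0.2963
  (85 − 88.8028)²/88.8028 = 0.1628
  (109 − 105.1972)²/105.1972 = 0.1375
χ² = 0.3510 + 0.2963 + 0.1628 + 0.1375 = 0.948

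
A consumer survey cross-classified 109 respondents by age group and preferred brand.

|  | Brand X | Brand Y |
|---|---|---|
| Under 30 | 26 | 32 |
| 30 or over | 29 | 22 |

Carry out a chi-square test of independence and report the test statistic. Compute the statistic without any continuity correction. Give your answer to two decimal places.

1.57

Row totals: 58, 51. Column totals: 55, 54. Grand total N = 109.
Expected counts (row total × column total / N):
  Under 30, Brand X: 58×55/109 = 29.266
  Under 30, Brand Y: 58×54/109 = 28.734
  30 or over, Brand X: 51×55/109 = 25.734
  30 or over, Brand Y: 51×54/109 = 25.266
Contributions (O − E)²/E:
  (26 − 29.266)²/29.266 = 0.3645
  (32 − 28.734)²/28.734 = 0.3712
  (29 − 25.734)²/25.734 = 0.4145
  (22 − 25.266)²/25.266 = 0.4222
χ² = 0.3645 + 0.3712 + 0.4145 + 0.4222 = 1.57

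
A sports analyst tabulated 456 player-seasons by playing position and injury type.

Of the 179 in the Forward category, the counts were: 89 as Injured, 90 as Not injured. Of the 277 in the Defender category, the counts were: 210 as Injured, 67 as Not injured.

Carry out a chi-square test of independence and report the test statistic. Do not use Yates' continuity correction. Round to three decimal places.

32.789

Row totals: 179, 277. Column totals: 299, 157. Grand total N = 456.
Expected counts (row total × column total / N):
  Forward, Injured: 179×299/456 = 117.3706
  Forward, Not injured: 179×157/456 = 61.6294
  Defender, Injured: 277×299/456 = 181.6294
  Defender, Not injured: 277×157/456 = 95.3706
Contributions (O − E)²/E:
  (89 − 117.3706)²/117.3706 = 6.8577
  (90 − 61.6294)²/61.6294 = 13.0602
  (210 − 181.6294)²/181.6294 = 4.4315
  (67 − 95.3706)²/95.3706 = 8.4396
χ² = 6.8577 + 13.0602 + 4.4315 + 8.4396 = 32.789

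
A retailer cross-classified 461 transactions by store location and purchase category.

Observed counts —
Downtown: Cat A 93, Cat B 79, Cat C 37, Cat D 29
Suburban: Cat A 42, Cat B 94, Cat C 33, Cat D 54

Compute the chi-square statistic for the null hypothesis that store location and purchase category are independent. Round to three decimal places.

Row totals: 238, 223. Column totals: 135, 173, 70, 83. Grand total N = 461.
Expected counts (row total × column total / N):
  Downtown, Cat A: 238×135/461 = 69.6963
  Downtown, Cat B: 238×173/461 = 89.3145
  Downtown, Cat C: 238×70/461 = 36.1388
  Downtown, Cat D: 238×83/461 = 42.8503
  Suburban, Cat A: 223×135/461 = 65.3037
  Suburban, Cat B: 223×173/461 = 83.6855
  Suburban, Cat C: 223×70/461 = 33.8612
  Suburban, Cat D: 223×83/461 = 40.1497
Contributions (O − E)²/E:
  (93 − 69.6963)²/69.6963 = 7.7918
  (79 − 89.3145)²/89.3145 = 1.1912
  (37 − 36.1388)²/36.1388 = 0.0205
  (29 − 42.8503)²/42.8503 = 4.4768
  (42 − 65.3037)²/65.3037 = 8.3160
  (94 − 83.6855)²/83.6855 = 1.2713
  (33 − 33.8612)²/33.8612 = 0.0219
  (54 − 40.1497)²/40.1497 = 4.7779
χ² = 7.7918 + 1.1912 + 0.0205 + 4.4768 + 8.3160 + 1.2713 + 0.0219 + 4.7779 = 27.867

27.867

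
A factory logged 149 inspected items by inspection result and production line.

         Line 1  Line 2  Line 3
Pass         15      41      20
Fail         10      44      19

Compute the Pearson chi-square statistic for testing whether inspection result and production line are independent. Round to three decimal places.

1.072

Row totals: 76, 73. Column totals: 25, 85, 39. Grand total N = 149.
Expected counts (row total × column total / N):
  Pass, Line 1: 76×25/149 = 12.7517
  Pass, Line 2: 76×85/149 = 43.3557
  Pass, Line 3: 76×39/149 = 19.8926
  Fail, Line 1: 73×25/149 = 12.2483
  Fail, Line 2: 73×85/149 = 41.6443
  Fail, Line 3: 73×39/149 = 19.1074
Contributions (O − E)²/E:
  (15 − 12.7517)²/12.7517 = 0.3964
  (41 − 43.3557)²/43.3557 = 0.1280
  (20 − 19.8926)²/19.8926 = 0.0006
  (10 − 12.2483)²/12.2483 = 0.4127
  (44 − 41.6443)²/41.6443 = 0.1333
  (19 − 19.1074)²/19.1074 = 0.0006
χ² = 0.3964 + 0.1280 + 0.0006 + 0.4127 + 0.1333 + 0.0006 = 1.072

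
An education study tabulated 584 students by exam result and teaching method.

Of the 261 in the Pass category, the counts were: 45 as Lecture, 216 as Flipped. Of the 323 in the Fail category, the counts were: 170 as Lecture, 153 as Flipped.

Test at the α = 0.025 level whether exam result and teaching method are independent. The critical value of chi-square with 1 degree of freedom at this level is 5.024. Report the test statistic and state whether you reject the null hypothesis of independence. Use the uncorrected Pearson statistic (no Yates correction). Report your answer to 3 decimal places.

Row totals: 261, 323. Column totals: 215, 369. Grand total N = 584.
Expected counts (row total × column total / N):
  Pass, Lecture: 261×215/584 = 96.0873
  Pass, Flipped: 261×369/584 = 164.9127
  Fail, Lecture: 323×215/584 = 118.9127
  Fail, Flipped: 323×369/584 = 204.0873
Contributions (O − E)²/E:
  (45 − 96.0873)²/96.0873 = 27.1619
  (216 − 164.9127)²/164.9127 = 15.8260
  (170 − 118.9127)²/118.9127 = 21.9481
  (153 − 204.0873)²/204.0873 = 12.7882
χ² = 27.1619 + 15.8260 + 21.9481 + 12.7882 = 77.724
df = (2−1)(2−1) = 1. Since 77.724 > 5.024, reject the null hypothesis of independence at α = 0.025.

77.724; reject H₀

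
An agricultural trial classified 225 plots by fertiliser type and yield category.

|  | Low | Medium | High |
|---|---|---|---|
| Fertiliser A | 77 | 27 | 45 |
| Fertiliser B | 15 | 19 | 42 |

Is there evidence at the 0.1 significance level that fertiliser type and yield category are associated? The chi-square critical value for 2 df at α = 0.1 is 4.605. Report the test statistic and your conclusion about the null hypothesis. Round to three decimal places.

21.898; reject H₀

Row totals: 149, 76. Column totals: 92, 46, 87. Grand total N = 225.
Expected counts (row total × column total / N):
  Fertiliser A, Low: 149×92/225 = 60.92444
  Fertiliser A, Medium: 149×46/225 = 30.46222
  Fertiliser A, High: 149×87/225 = 57.61333
  Fertiliser B, Low: 76×92/225 = 31.07556
  Fertiliser B, Medium: 76×46/225 = 15.53778
  Fertiliser B, High: 76×87/225 = 29.38667
Contributions (O − E)²/E:
  (77 − 60.92444)²/60.92444 = 4.2417
  (27 − 30.46222)²/30.46222 = 0.3935
  (45 − 57.61333)²/57.61333 = 2.7614
  (15 − 31.07556)²/31.07556 = 8.3160
  (19 − 15.53778)²/15.53778 = 0.7715
  (42 − 29.38667)²/29.38667 = 5.4139
χ² = 4.2417 + 0.3935 + 2.7614 + 8.3160 + 0.7715 + 5.4139 = 21.898
df = (2−1)(3−1) = 2. Since 21.898 > 4.605, reject the null hypothesis of independence at α = 0.1.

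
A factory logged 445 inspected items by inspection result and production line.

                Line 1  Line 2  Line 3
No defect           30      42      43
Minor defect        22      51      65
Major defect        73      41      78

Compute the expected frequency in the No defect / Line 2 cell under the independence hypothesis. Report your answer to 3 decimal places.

Row total (No defect) = 115; column total (Line 2) = 134; grand total N = 445.
Expected count = (row total × column total) / N = 115 × 134 / 445 = 34.629.

34.629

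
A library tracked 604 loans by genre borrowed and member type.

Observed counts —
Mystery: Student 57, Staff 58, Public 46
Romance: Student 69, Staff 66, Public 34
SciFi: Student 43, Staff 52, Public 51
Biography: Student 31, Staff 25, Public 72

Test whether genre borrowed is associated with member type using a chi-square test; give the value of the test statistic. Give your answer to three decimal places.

Row totals: 161, 169, 146, 128. Column totals: 200, 201, 203. Grand total N = 604.
Expected counts (row total × column total / N):
  Mystery, Student: 161×200/604 = 53.3113
  Mystery, Staff: 161×201/604 = 53.5778
  Mystery, Public: 161×203/604 = 54.1109
  Romance, Student: 169×200/604 = 55.9603
  Romance, Staff: 169×201/604 = 56.2401
  Romance, Public: 169×203/604 = 56.7997
  SciFi, Student: 146×200/604 = 48.3444
  SciFi, Staff: 146×201/604 = 48.5861
  SciFi, Public: 146×203/604 = 49.0695
  Biography, Student: 128×200/604 = 42.3841
  Biography, Staff: 128×201/604 = 42.5960
  Biography, Public: 128×203/604 = 43.0199
Contributions (O − E)²/E:
  (57 − 53.3113)²/53.3113 = 0.2552
  (58 − 53.5778)²/53.5778 = 0.3650
  (46 − 54.1109)²/54.1109 = 1.2158
  (69 − 55.9603)²/55.9603 = 3.0385
  (66 − 56.2401)²/56.2401 = 1.6937
  (34 − 56.7997)²/56.7997 = 9.1519
  (43 − 48.3444)²/48.3444 = 0.5908
  (52 − 48.5861)²/48.5861 = 0.2399
  (51 − 49.0695)²/49.0695 = 0.0760
  (31 − 42.3841)²/42.3841 = 3.0577
  (25 − 42.5960)²/42.5960 = 7.2687
  (72 − 43.0199)²/43.0199 = 19.5223
χ² = 0.2552 + 0.3650 + 1.2158 + 3.0385 + 1.6937 + 9.1519 + 0.5908 + 0.2399 + 0.0760 + 3.0577 + 7.2687 + 19.5223 = 46.476

46.476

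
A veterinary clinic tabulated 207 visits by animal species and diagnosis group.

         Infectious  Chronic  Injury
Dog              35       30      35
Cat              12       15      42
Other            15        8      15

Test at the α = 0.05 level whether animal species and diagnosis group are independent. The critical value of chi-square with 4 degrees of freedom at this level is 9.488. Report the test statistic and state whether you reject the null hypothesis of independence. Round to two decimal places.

13.51; reject H₀

Row totals: 100, 69, 38. Column totals: 62, 53, 92. Grand total N = 207.
Expected counts (row total × column total / N):
  Dog, Infectious: 100×62/207 = 29.952
  Dog, Chronic: 100×53/207 = 25.604
  Dog, Injury: 100×92/207 = 44.444
  Cat, Infectious: 69×62/207 = 20.667
  Cat, Chronic: 69×53/207 = 17.667
  Cat, Injury: 69×92/207 = 30.667
  Other, Infectious: 38×62/207 = 11.382
  Other, Chronic: 38×53/207 = 9.729
  Other, Injury: 38×92/207 = 16.889
Contributions (O − E)²/E:
  (35 − 29.952)²/29.952 = 0.8508
  (30 − 25.604)²/25.604 = 0.7548
  (35 − 44.444)²/44.444 = 2.0068
  (12 − 20.667)²/20.667 = 3.6346
  (15 − 17.667)²/17.667 = 0.4026
  (42 − 30.667)²/30.667 = 4.1881
  (15 − 11.382)²/11.382 = 1.1501
  (8 − 9.729)²/9.729 = 0.3073
  (15 − 16.889)²/16.889 = 0.2113
χ² = 0.8508 + 0.7548 + 2.0068 + 3.6346 + 0.4026 + 4.1881 + 1.1501 + 0.3073 + 0.2113 = 13.51
df = (3−1)(3−1) = 4. Since 13.51 > 9.488, reject the null hypothesis of independence at α = 0.05.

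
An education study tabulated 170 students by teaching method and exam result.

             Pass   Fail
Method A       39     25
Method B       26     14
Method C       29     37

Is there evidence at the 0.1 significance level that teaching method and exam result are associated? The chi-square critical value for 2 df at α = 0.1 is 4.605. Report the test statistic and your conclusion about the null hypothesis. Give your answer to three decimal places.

Row totals: 64, 40, 66. Column totals: 94, 76. Grand total N = 170.
Expected counts (row total × column total / N):
  Method A, Pass: 64×94/170 = 35.3882
  Method A, Fail: 64×76/170 = 28.6118
  Method B, Pass: 40×94/170 = 22.1176
  Method B, Fail: 40×76/170 = 17.8824
  Method C, Pass: 66×94/170 = 36.4941
  Method C, Fail: 66×76/170 = 29.5059
Contributions (O − E)²/E:
  (39 − 35.3882)²/35.3882 = 0.3686
  (25 − 28.6118)²/28.6118 = 0.4559
  (26 − 22.1176)²/22.1176 = 0.6815
  (14 − 17.8824)²/17.8824 = 0.8429
  (29 − 36.4941)²/36.4941 = 1.5389
  (37 − 29.5059)²/29.5059 = 1.9034
χ² = 0.3686 + 0.4559 + 0.6815 + 0.8429 + 1.5389 + 1.9034 = 5.791
df = (3−1)(2−1) = 2. Since 5.791 > 4.605, reject the null hypothesis of independence at α = 0.1.

5.791; reject H₀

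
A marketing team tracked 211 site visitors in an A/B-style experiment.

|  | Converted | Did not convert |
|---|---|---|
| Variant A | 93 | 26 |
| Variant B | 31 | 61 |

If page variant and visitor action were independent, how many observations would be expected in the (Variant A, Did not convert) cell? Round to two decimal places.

Row total (Variant A) = 119; column total (Did not convert) = 87; grand total N = 211.
Expected count = (row total × column total) / N = 119 × 87 / 211 = 49.07.

49.07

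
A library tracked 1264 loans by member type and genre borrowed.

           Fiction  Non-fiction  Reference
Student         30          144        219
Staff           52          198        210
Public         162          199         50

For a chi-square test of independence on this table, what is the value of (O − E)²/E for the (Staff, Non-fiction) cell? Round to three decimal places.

Row total (Staff) = 460; column total (Non-fiction) = 541; N = 1264.
Expected count E = 460 × 541 / 1264 = 196.8829.
Contribution = (O − E)²/E = (198 − 196.8829)² / 196.8829 = 0.006.

0.006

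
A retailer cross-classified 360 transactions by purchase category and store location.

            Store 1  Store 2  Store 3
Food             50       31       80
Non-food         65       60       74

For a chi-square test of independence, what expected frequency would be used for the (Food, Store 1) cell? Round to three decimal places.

51.431

Row total (Food) = 161; column total (Store 1) = 115; grand total N = 360.
Expected count = (row total × column total) / N = 161 × 115 / 360 = 51.431.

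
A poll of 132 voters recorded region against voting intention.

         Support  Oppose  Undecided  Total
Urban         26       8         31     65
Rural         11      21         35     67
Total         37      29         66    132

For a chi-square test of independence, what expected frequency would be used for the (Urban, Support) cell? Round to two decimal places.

Row total (Urban) = 65; column total (Support) = 37; grand total N = 132.
Expected count = (row total × column total) / N = 65 × 37 / 132 = 18.22.

18.22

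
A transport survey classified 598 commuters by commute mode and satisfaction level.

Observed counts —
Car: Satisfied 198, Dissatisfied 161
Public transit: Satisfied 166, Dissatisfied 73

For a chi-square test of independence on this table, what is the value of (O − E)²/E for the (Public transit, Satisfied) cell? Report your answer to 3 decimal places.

Row total (Public transit) = 239; column total (Satisfied) = 364; N = 598.
Expected count E = 239 × 364 / 598 = 145.4783.
Contribution = (O − E)²/E = (166 − 145.4783)² / 145.4783 = 2.895.

2.895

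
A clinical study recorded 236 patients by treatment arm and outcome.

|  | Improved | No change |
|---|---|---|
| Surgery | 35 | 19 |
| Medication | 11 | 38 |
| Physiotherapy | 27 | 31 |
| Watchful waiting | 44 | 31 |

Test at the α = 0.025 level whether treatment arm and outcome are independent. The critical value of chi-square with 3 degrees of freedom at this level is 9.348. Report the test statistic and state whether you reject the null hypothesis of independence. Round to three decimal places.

22.132; reject H₀

Row totals: 54, 49, 58, 75. Column totals: 117, 119. Grand total N = 236.
Expected counts (row total × column total / N):
  Surgery, Improved: 54×117/236 = 26.7712
  Surgery, No change: 54×119/236 = 27.2288
  Medication, Improved: 49×117/236 = 24.2924
  Medication, No change: 49×119/236 = 24.7076
  Physiotherapy, Improved: 58×117/236 = 28.7542
  Physiotherapy, No change: 58×119/236 = 29.2458
  Watchful waiting, Improved: 75×117/236 = 37.1822
  Watchful waiting, No change: 75×119/236 = 37.8178
Contributions (O − E)²/E:
  (35 − 26.7712)²/26.7712 = 2.5293
  (19 − 27.2288)²/27.2288 = 2.4868
  (11 − 24.2924)²/24.2924 = 7.2734
  (38 − 24.7076)²/24.7076 = 7.1512
  (27 − 28.7542)²/28.7542 = 0.1070
  (31 − 29.2458)²/29.2458 = 0.1052
  (44 − 37.1822)²/37.1822 = 1.2501
  (31 − 37.8178)²/37.8178 = 1.2291
χ² = 2.5293 + 2.4868 + 7.2734 + 7.1512 + 0.1070 + 0.1052 + 1.2501 + 1.2291 = 22.132
df = (4−1)(2−1) = 3. Since 22.132 > 9.348, reject the null hypothesis of independence at α = 0.025.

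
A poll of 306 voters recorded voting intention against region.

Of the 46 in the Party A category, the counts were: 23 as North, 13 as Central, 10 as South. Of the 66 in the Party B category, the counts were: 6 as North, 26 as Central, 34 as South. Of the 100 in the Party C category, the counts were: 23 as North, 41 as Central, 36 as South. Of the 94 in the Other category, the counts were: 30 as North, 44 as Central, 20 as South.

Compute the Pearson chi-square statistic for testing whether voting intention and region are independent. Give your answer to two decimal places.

34.00

Row totals: 46, 66, 100, 94. Column totals: 82, 124, 100. Grand total N = 306.
Expected counts (row total × column total / N):
  Party A, North: 46×82/306 = 12.32680
  Party A, Central: 46×124/306 = 18.64052
  Party A, South: 46×100/306 = 15.03268
  Party B, North: 66×82/306 = 17.68627
  Party B, Central: 66×124/306 = 26.74510
  Party B, South: 66×100/306 = 21.56863
  Party C, North: 100×82/306 = 26.79739
  Party C, Central: 100×124/306 = 40.52288
  Party C, South: 100×100/306 = 32.67974
  Other, North: 94×82/306 = 25.18954
  Other, Central: 94×124/306 = 38.09150
  Other, South: 94×100/306 = 30.71895
Contributions (O − E)²/E:
  (23 − 12.32680)²/12.32680 = 9.2414
  (13 − 18.64052)²/18.64052 = 1.7068
  (10 − 15.03268)²/15.03268 = 1.6849
  (6 − 17.68627)²/17.68627 = 7.7217
  (26 − 26.74510)²/26.74510 = 0.0208
  (34 − 21.56863)²/21.56863 = 7.1650
  (23 − 26.79739)²/26.79739 = 0.5381
  (41 − 40.52288)²/40.52288 = 0.0056
  (36 − 32.67974)²/32.67974 = 0.3373
  (30 − 25.18954)²/25.18954 = 0.9187
  (44 − 38.09150)²/38.09150 = 0.9165
  (20 − 30.71895)²/30.71895 = 3.7402
χ² = 9.2414 + 1.7068 + 1.6849 + 7.7217 + 0.0208 + 7.1650 + 0.5381 + 0.0056 + 0.3373 + 0.9187 + 0.9165 + 3.7402 = 34.00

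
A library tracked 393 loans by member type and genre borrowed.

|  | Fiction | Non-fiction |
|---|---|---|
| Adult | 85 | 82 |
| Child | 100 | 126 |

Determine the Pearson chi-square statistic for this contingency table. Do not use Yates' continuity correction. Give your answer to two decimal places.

1.70

Row totals: 167, 226. Column totals: 185, 208. Grand total N = 393.
Expected counts (row total × column total / N):
  Adult, Fiction: 167×185/393 = 78.613
  Adult, Non-fiction: 167×208/393 = 88.387
  Child, Fiction: 226×185/393 = 106.387
  Child, Non-fiction: 226×208/393 = 119.613
Contributions (O − E)²/E:
  (85 − 78.613)²/78.613 = 0.5189
  (82 − 88.387)²/88.387 = 0.4615
  (100 − 106.387)²/106.387 = 0.3834
  (126 − 119.613)²/119.613 = 0.3410
χ² = 0.5189 + 0.4615 + 0.3834 + 0.3410 = 1.70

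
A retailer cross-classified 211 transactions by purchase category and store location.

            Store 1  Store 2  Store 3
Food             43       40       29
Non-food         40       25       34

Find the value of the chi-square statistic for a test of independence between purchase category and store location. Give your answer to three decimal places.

3.178

Row totals: 112, 99. Column totals: 83, 65, 63. Grand total N = 211.
Expected counts (row total × column total / N):
  Food, Store 1: 112×83/211 = 44.0569
  Food, Store 2: 112×65/211 = 34.5024
  Food, Store 3: 112×63/211 = 33.4408
  Non-food, Store 1: 99×83/211 = 38.9431
  Non-food, Store 2: 99×65/211 = 30.4976
  Non-food, Store 3: 99×63/211 = 29.5592
Contributions (O − E)²/E:
  (43 − 44.0569)²/44.0569 = 0.0254
  (40 − 34.5024)²/34.5024 = 0.8760
  (29 − 33.4408)²/33.4408 = 0.5897
  (40 − 38.9431)²/38.9431 = 0.0287
  (25 − 30.4976)²/30.4976 = 0.9910
  (34 − 29.5592)²/29.5592 = 0.6672
χ² = 0.0254 + 0.8760 + 0.5897 + 0.0287 + 0.9910 + 0.6672 = 3.178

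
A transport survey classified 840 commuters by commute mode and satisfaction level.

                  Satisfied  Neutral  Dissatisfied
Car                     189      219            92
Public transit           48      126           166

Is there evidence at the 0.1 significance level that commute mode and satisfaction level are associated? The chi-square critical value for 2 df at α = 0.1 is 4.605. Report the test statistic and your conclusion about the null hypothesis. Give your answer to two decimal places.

Row totals: 500, 340. Column totals: 237, 345, 258. Grand total N = 840.
Expected counts (row total × column total / N):
  Car, Satisfied: 500×237/840 = 141.071
  Car, Neutral: 500×345/840 = 205.357
  Car, Dissatisfied: 500×258/840 = 153.571
  Public transit, Satisfied: 340×237/840 = 95.929
  Public transit, Neutral: 340×345/840 = 139.643
  Public transit, Dissatisfied: 340×258/840 = 104.429
Contributions (O − E)²/E:
  (189 − 141.071)²/141.071 = 16.2839
  (219 − 205.357)²/205.357 = 0.9064
  (92 − 153.571)²/153.571 = 24.6856
  (48 − 95.929)²/95.929 = 23.9468
  (126 − 139.643)²/139.643 = 1.3329
  (166 − 104.429)²/104.429 = 36.3021
χ² = 16.2839 + 0.9064 + 24.6856 + 23.9468 + 1.3329 + 36.3021 = 103.46
df = (2−1)(3−1) = 2. Since 103.46 > 4.605, reject the null hypothesis of independence at α = 0.1.

103.46; reject H₀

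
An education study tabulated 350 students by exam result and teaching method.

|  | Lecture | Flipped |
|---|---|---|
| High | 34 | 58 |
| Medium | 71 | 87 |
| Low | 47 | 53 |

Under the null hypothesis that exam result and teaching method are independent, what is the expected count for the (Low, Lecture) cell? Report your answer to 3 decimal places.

Row total (Low) = 100; column total (Lecture) = 152; grand total N = 350.
Expected count = (row total × column total) / N = 100 × 152 / 350 = 43.429.

43.429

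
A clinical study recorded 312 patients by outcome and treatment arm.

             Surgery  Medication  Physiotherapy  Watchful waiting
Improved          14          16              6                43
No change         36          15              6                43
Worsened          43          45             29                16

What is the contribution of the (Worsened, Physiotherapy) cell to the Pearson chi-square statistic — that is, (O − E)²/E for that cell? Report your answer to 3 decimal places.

7.596

Row total (Worsened) = 133; column total (Physiotherapy) = 41; N = 312.
Expected count E = 133 × 41 / 312 = 17.4776.
Contribution = (O − E)²/E = (29 − 17.4776)² / 17.4776 = 7.596.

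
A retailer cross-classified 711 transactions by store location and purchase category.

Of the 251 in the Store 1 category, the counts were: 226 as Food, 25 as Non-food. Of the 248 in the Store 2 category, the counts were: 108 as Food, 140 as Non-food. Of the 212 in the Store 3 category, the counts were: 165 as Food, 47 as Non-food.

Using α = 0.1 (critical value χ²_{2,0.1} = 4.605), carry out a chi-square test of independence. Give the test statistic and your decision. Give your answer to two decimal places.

137.29; reject H₀

Row totals: 251, 248, 212. Column totals: 499, 212. Grand total N = 711.
Expected counts (row total × column total / N):
  Store 1, Food: 251×499/711 = 176.159
  Store 1, Non-food: 251×212/711 = 74.841
  Store 2, Food: 248×499/711 = 174.053
  Store 2, Non-food: 248×212/711 = 73.947
  Store 3, Food: 212×499/711 = 148.788
  Store 3, Non-food: 212×212/711 = 63.212
Contributions (O − E)²/E:
  (226 − 176.159)²/176.159 = 14.1016
  (25 − 74.841)²/74.841 = 33.1920
  (108 − 174.053)²/174.053 = 25.0671
  (140 − 73.947)²/73.947 = 59.0017
  (165 − 148.788)²/148.788 = 1.7665
  (47 − 63.212)²/63.212 = 4.1579
χ² = 14.1016 + 33.1920 + 25.0671 + 59.0017 + 1.7665 + 4.1579 = 137.29
df = (3−1)(2−1) = 2. Since 137.29 > 4.605, reject the null hypothesis of independence at α = 0.1.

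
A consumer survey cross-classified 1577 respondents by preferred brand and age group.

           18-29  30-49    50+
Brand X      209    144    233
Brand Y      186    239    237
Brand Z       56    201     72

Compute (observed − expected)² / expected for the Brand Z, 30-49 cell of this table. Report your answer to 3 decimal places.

51.437

Row total (Brand Z) = 329; column total (30-49) = 584; N = 1577.
Expected count E = 329 × 584 / 1577 = 121.8364.
Contribution = (O − E)²/E = (201 − 121.8364)² / 121.8364 = 51.437.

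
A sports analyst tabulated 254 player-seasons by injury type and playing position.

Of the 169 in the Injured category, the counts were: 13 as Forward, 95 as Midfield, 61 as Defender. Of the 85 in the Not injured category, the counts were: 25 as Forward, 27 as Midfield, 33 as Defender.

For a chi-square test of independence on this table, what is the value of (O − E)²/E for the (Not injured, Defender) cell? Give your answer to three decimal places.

Row total (Not injured) = 85; column total (Defender) = 94; N = 254.
Expected count E = 85 × 94 / 254 = 31.4567.
Contribution = (O − E)²/E = (33 − 31.4567)² / 31.4567 = 0.076.

0.076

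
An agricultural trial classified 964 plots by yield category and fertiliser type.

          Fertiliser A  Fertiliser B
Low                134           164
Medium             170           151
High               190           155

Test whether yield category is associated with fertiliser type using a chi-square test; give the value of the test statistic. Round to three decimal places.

Row totals: 298, 321, 345. Column totals: 494, 470. Grand total N = 964.
Expected counts (row total × column total / N):
  Low, Fertiliser A: 298×494/964 = 152.7095
  Low, Fertiliser B: 298×470/964 = 145.2905
  Medium, Fertiliser A: 321×494/964 = 164.4959
  Medium, Fertiliser B: 321×470/964 = 156.5041
  High, Fertiliser A: 345×494/964 = 176.7946
  High, Fertiliser B: 345×470/964 = 168.2054
Contributions (O − E)²/E:
  (134 − 152.7095)²/152.7095 = 2.2922
  (164 − 145.2905)²/145.2905 = 2.4093
  (170 − 164.4959)²/164.4959 = 0.1842
  (151 − 156.5041)²/156.5041 = 0.1936
  (190 − 176.7946)²/176.7946 = 0.9864
  (155 − 168.2054)²/168.2054 = 1.0367
χ² = 2.2922 + 2.4093 + 0.1842 + 0.1936 + 0.9864 + 1.0367 = 7.102

7.102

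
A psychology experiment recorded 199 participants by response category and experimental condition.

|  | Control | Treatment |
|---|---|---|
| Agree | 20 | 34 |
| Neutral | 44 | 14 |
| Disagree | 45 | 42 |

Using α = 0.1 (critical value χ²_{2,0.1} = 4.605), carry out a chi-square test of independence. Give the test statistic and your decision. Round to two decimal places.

Row totals: 54, 58, 87. Column totals: 109, 90. Grand total N = 199.
Expected counts (row total × column total / N):
  Agree, Control: 54×109/199 = 29.578
  Agree, Treatment: 54×90/199 = 24.422
  Neutral, Control: 58×109/199 = 31.769
  Neutral, Treatment: 58×90/199 = 26.231
  Disagree, Control: 87×109/199 = 47.653
  Disagree, Treatment: 87×90/199 = 39.347
Contributions (O − E)²/E:
  (20 − 29.578)²/29.578 = 3.1016
  (34 − 24.422)²/24.422 = 3.7564
  (44 − 31.769)²/31.769 = 4.7089
  (14 − 26.231)²/26.231 = 5.7031
  (45 − 47.653)²/47.653 = 0.1477
  (42 − 39.347)²/39.347 = 0.1789
χ² = 3.1016 + 3.7564 + 4.7089 + 5.7031 + 0.1477 + 0.1789 = 17.60
df = (3−1)(2−1) = 2. Since 17.60 > 4.605, reject the null hypothesis of independence at α = 0.1.

17.60; reject H₀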